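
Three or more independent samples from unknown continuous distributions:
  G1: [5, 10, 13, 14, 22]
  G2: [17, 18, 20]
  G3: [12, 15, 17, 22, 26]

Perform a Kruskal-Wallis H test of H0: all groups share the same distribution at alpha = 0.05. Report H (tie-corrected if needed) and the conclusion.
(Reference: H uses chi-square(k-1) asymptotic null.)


Step 1: Combine all N = 13 observations and assign midranks.
sorted (value, group, rank): (5,G1,1), (10,G1,2), (12,G3,3), (13,G1,4), (14,G1,5), (15,G3,6), (17,G2,7.5), (17,G3,7.5), (18,G2,9), (20,G2,10), (22,G1,11.5), (22,G3,11.5), (26,G3,13)
Step 2: Sum ranks within each group.
R_1 = 23.5 (n_1 = 5)
R_2 = 26.5 (n_2 = 3)
R_3 = 41 (n_3 = 5)
Step 3: H = 12/(N(N+1)) * sum(R_i^2/n_i) - 3(N+1)
     = 12/(13*14) * (23.5^2/5 + 26.5^2/3 + 41^2/5) - 3*14
     = 0.065934 * 680.733 - 42
     = 2.883516.
Step 4: Ties present; correction factor C = 1 - 12/(13^3 - 13) = 0.994505. Corrected H = 2.883516 / 0.994505 = 2.899448.
Step 5: Under H0, H ~ chi^2(2); p-value = 0.234635.
Step 6: alpha = 0.05. fail to reject H0.

H = 2.8994, df = 2, p = 0.234635, fail to reject H0.


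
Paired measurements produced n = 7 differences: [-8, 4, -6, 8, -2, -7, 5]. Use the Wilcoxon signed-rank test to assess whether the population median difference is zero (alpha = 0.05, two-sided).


Step 1: Drop any zero differences (none here) and take |d_i|.
|d| = [8, 4, 6, 8, 2, 7, 5]
Step 2: Midrank |d_i| (ties get averaged ranks).
ranks: |8|->6.5, |4|->2, |6|->4, |8|->6.5, |2|->1, |7|->5, |5|->3
Step 3: Attach original signs; sum ranks with positive sign and with negative sign.
W+ = 2 + 6.5 + 3 = 11.5
W- = 6.5 + 4 + 1 + 5 = 16.5
(Check: W+ + W- = 28 should equal n(n+1)/2 = 28.)
Step 4: Test statistic W = min(W+, W-) = 11.5.
Step 5: Ties in |d|, so use the tie-corrected normal approximation.
        E[W] = n(n+1)/4 = 7*8/4 = 14.
        Tie groups: |d|=8 (t=2); sum(t^3 - t) = 6.
        Var[W] = n(n+1)(2n+1)/24 - sum(t^3-t)/48 = 840/24 - 6/48 = 34.875.
        z = (W - E[W]) / sqrt(Var[W]) = (11.5 - 14) / 5.9055 = -0.4233.
        Two-sided p = 2*Phi(z) = 0.672052.
Step 6: alpha = 0.05. fail to reject H0.

W+ = 11.5, W- = 16.5, W = min = 11.5, p = 0.672052, fail to reject H0.


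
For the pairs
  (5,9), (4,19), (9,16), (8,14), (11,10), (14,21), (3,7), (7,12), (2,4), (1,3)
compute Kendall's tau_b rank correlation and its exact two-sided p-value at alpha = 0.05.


Step 1: Enumerate the 45 unordered pairs (i,j) with i<j and classify each by sign(x_j-x_i) * sign(y_j-y_i).
  (1,2):dx=-1,dy=+10->D; (1,3):dx=+4,dy=+7->C; (1,4):dx=+3,dy=+5->C; (1,5):dx=+6,dy=+1->C
  (1,6):dx=+9,dy=+12->C; (1,7):dx=-2,dy=-2->C; (1,8):dx=+2,dy=+3->C; (1,9):dx=-3,dy=-5->C
  (1,10):dx=-4,dy=-6->C; (2,3):dx=+5,dy=-3->D; (2,4):dx=+4,dy=-5->D; (2,5):dx=+7,dy=-9->D
  (2,6):dx=+10,dy=+2->C; (2,7):dx=-1,dy=-12->C; (2,8):dx=+3,dy=-7->D; (2,9):dx=-2,dy=-15->C
  (2,10):dx=-3,dy=-16->C; (3,4):dx=-1,dy=-2->C; (3,5):dx=+2,dy=-6->D; (3,6):dx=+5,dy=+5->C
  (3,7):dx=-6,dy=-9->C; (3,8):dx=-2,dy=-4->C; (3,9):dx=-7,dy=-12->C; (3,10):dx=-8,dy=-13->C
  (4,5):dx=+3,dy=-4->D; (4,6):dx=+6,dy=+7->C; (4,7):dx=-5,dy=-7->C; (4,8):dx=-1,dy=-2->C
  (4,9):dx=-6,dy=-10->C; (4,10):dx=-7,dy=-11->C; (5,6):dx=+3,dy=+11->C; (5,7):dx=-8,dy=-3->C
  (5,8):dx=-4,dy=+2->D; (5,9):dx=-9,dy=-6->C; (5,10):dx=-10,dy=-7->C; (6,7):dx=-11,dy=-14->C
  (6,8):dx=-7,dy=-9->C; (6,9):dx=-12,dy=-17->C; (6,10):dx=-13,dy=-18->C; (7,8):dx=+4,dy=+5->C
  (7,9):dx=-1,dy=-3->C; (7,10):dx=-2,dy=-4->C; (8,9):dx=-5,dy=-8->C; (8,10):dx=-6,dy=-9->C
  (9,10):dx=-1,dy=-1->C
Step 2: C = 37, D = 8, total pairs = 45.
Step 3: tau = (C - D)/(n(n-1)/2) = (37 - 8)/45 = 0.644444.
Step 4: Exact two-sided p-value (enumerate n! = 3628800 permutations of y under H0): p = 0.009148.
Step 5: alpha = 0.05. reject H0.

tau_b = 0.6444 (C=37, D=8), p = 0.009148, reject H0.


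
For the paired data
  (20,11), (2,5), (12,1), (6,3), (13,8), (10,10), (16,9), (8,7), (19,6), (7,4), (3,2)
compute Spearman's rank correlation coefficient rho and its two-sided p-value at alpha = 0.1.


Step 1: Rank x and y separately (midranks; no ties here).
rank(x): 20->11, 2->1, 12->7, 6->3, 13->8, 10->6, 16->9, 8->5, 19->10, 7->4, 3->2
rank(y): 11->11, 5->5, 1->1, 3->3, 8->8, 10->10, 9->9, 7->7, 6->6, 4->4, 2->2
Step 2: d_i = R_x(i) - R_y(i); compute d_i^2.
  (11-11)^2=0, (1-5)^2=16, (7-1)^2=36, (3-3)^2=0, (8-8)^2=0, (6-10)^2=16, (9-9)^2=0, (5-7)^2=4, (10-6)^2=16, (4-4)^2=0, (2-2)^2=0
sum(d^2) = 88.
Step 3: rho = 1 - 6*88 / (11*(11^2 - 1)) = 1 - 528/1320 = 0.600000.
Step 4: Under H0, t = rho * sqrt((n-2)/(1-rho^2)) = 2.2500 ~ t(9).
Step 5: Two-sided p-value from the t-distribution with 9 df = 0.051003.
Step 6: alpha = 0.1. reject H0.

rho = 0.6000, p = 0.051003, reject H0 at alpha = 0.1.


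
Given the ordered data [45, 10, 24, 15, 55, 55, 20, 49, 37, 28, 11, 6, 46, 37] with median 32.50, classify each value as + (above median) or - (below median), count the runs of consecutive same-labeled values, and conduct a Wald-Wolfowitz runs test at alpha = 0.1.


Step 1: Compute median = 32.50; label A = above, B = below.
Labels in order: ABBBAABAABBBAA  (n_A = 7, n_B = 7)
Step 2: Count runs R = 7.
Step 3: Under H0 (random ordering), E[R] = 2*n_A*n_B/(n_A+n_B) + 1 = 2*7*7/14 + 1 = 8.0000.
        Var[R] = 2*n_A*n_B*(2*n_A*n_B - n_A - n_B) / ((n_A+n_B)^2 * (n_A+n_B-1)) = 8232/2548 = 3.2308.
        SD[R] = 1.7974.
Step 4: Continuity-corrected z = (R + 0.5 - E[R]) / SD[R] = (7 + 0.5 - 8.0000) / 1.7974 = -0.2782.
Step 5: Two-sided p-value via normal approximation = 2*(1 - Phi(|z|)) = 0.780879.
Step 6: alpha = 0.1. fail to reject H0.

R = 7, z = -0.2782, p = 0.780879, fail to reject H0.


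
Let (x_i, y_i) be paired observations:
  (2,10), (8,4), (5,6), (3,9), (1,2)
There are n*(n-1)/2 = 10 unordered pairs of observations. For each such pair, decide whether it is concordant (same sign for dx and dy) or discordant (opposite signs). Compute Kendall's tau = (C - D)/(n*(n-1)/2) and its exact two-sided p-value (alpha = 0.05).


Step 1: Enumerate the 10 unordered pairs (i,j) with i<j and classify each by sign(x_j-x_i) * sign(y_j-y_i).
  (1,2):dx=+6,dy=-6->D; (1,3):dx=+3,dy=-4->D; (1,4):dx=+1,dy=-1->D; (1,5):dx=-1,dy=-8->C
  (2,3):dx=-3,dy=+2->D; (2,4):dx=-5,dy=+5->D; (2,5):dx=-7,dy=-2->C; (3,4):dx=-2,dy=+3->D
  (3,5):dx=-4,dy=-4->C; (4,5):dx=-2,dy=-7->C
Step 2: C = 4, D = 6, total pairs = 10.
Step 3: tau = (C - D)/(n(n-1)/2) = (4 - 6)/10 = -0.200000.
Step 4: Exact two-sided p-value (enumerate n! = 120 permutations of y under H0): p = 0.816667.
Step 5: alpha = 0.05. fail to reject H0.

tau_b = -0.2000 (C=4, D=6), p = 0.816667, fail to reject H0.


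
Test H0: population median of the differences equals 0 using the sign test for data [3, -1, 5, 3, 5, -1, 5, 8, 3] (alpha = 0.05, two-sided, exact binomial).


Step 1: Discard zero differences. Original n = 9; n_eff = number of nonzero differences = 9.
Nonzero differences (with sign): +3, -1, +5, +3, +5, -1, +5, +8, +3
Step 2: Count signs: positive = 7, negative = 2.
Step 3: Under H0: P(positive) = 0.5, so the number of positives S ~ Bin(9, 0.5).
Step 4: Two-sided exact p-value = sum of Bin(9,0.5) probabilities at or below the observed probability = 0.179688.
Step 5: alpha = 0.05. fail to reject H0.

n_eff = 9, pos = 7, neg = 2, p = 0.179688, fail to reject H0.


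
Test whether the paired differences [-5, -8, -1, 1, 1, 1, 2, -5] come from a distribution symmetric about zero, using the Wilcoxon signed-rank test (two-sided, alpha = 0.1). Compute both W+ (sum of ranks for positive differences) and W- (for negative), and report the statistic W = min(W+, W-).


Step 1: Drop any zero differences (none here) and take |d_i|.
|d| = [5, 8, 1, 1, 1, 1, 2, 5]
Step 2: Midrank |d_i| (ties get averaged ranks).
ranks: |5|->6.5, |8|->8, |1|->2.5, |1|->2.5, |1|->2.5, |1|->2.5, |2|->5, |5|->6.5
Step 3: Attach original signs; sum ranks with positive sign and with negative sign.
W+ = 2.5 + 2.5 + 2.5 + 5 = 12.5
W- = 6.5 + 8 + 2.5 + 6.5 = 23.5
(Check: W+ + W- = 36 should equal n(n+1)/2 = 36.)
Step 4: Test statistic W = min(W+, W-) = 12.5.
Step 5: Ties in |d|, so use the tie-corrected normal approximation.
        E[W] = n(n+1)/4 = 8*9/4 = 18.
        Tie groups: |d|=1 (t=4), |d|=5 (t=2); sum(t^3 - t) = 66.
        Var[W] = n(n+1)(2n+1)/24 - sum(t^3-t)/48 = 1224/24 - 66/48 = 49.625.
        z = (W - E[W]) / sqrt(Var[W]) = (12.5 - 18) / 7.0445 = -0.7808.
        Two-sided p = 2*Phi(z) = 0.434949.
Step 6: alpha = 0.1. fail to reject H0.

W+ = 12.5, W- = 23.5, W = min = 12.5, p = 0.434949, fail to reject H0.


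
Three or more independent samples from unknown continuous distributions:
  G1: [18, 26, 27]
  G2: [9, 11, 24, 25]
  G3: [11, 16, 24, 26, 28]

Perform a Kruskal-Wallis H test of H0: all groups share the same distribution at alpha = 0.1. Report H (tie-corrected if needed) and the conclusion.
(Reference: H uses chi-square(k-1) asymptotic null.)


Step 1: Combine all N = 12 observations and assign midranks.
sorted (value, group, rank): (9,G2,1), (11,G2,2.5), (11,G3,2.5), (16,G3,4), (18,G1,5), (24,G2,6.5), (24,G3,6.5), (25,G2,8), (26,G1,9.5), (26,G3,9.5), (27,G1,11), (28,G3,12)
Step 2: Sum ranks within each group.
R_1 = 25.5 (n_1 = 3)
R_2 = 18 (n_2 = 4)
R_3 = 34.5 (n_3 = 5)
Step 3: H = 12/(N(N+1)) * sum(R_i^2/n_i) - 3(N+1)
     = 12/(12*13) * (25.5^2/3 + 18^2/4 + 34.5^2/5) - 3*13
     = 0.076923 * 535.8 - 39
     = 2.215385.
Step 4: Ties present; correction factor C = 1 - 18/(12^3 - 12) = 0.989510. Corrected H = 2.215385 / 0.989510 = 2.238869.
Step 5: Under H0, H ~ chi^2(2); p-value = 0.326464.
Step 6: alpha = 0.1. fail to reject H0.

H = 2.2389, df = 2, p = 0.326464, fail to reject H0.


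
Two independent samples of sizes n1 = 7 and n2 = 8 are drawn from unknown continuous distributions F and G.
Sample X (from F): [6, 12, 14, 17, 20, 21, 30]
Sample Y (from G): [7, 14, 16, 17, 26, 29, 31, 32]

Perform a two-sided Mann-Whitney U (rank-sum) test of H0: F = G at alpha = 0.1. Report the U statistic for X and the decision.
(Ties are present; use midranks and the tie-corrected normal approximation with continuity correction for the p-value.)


Step 1: Combine and sort all 15 observations; assign midranks.
sorted (value, group): (6,X), (7,Y), (12,X), (14,X), (14,Y), (16,Y), (17,X), (17,Y), (20,X), (21,X), (26,Y), (29,Y), (30,X), (31,Y), (32,Y)
ranks: 6->1, 7->2, 12->3, 14->4.5, 14->4.5, 16->6, 17->7.5, 17->7.5, 20->9, 21->10, 26->11, 29->12, 30->13, 31->14, 32->15
Step 2: Rank sum for X: R1 = 1 + 3 + 4.5 + 7.5 + 9 + 10 + 13 = 48.
Step 3: U_X = R1 - n1(n1+1)/2 = 48 - 7*8/2 = 48 - 28 = 20.
       U_Y = n1*n2 - U_X = 56 - 20 = 36.
Step 4: Ties are present, so use the tie-corrected normal approximation (with continuity correction) for the p-value.
Step 5: p-value = 0.384568; compare to alpha = 0.1. fail to reject H0.

U_X = 20, p = 0.384568, fail to reject H0 at alpha = 0.1.


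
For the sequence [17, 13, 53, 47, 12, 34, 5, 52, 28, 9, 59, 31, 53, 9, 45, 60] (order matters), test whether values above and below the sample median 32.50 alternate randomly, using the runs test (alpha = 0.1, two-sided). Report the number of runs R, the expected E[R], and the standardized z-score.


Step 1: Compute median = 32.50; label A = above, B = below.
Labels in order: BBAABABABBABABAA  (n_A = 8, n_B = 8)
Step 2: Count runs R = 12.
Step 3: Under H0 (random ordering), E[R] = 2*n_A*n_B/(n_A+n_B) + 1 = 2*8*8/16 + 1 = 9.0000.
        Var[R] = 2*n_A*n_B*(2*n_A*n_B - n_A - n_B) / ((n_A+n_B)^2 * (n_A+n_B-1)) = 14336/3840 = 3.7333.
        SD[R] = 1.9322.
Step 4: Continuity-corrected z = (R - 0.5 - E[R]) / SD[R] = (12 - 0.5 - 9.0000) / 1.9322 = 1.2939.
Step 5: Two-sided p-value via normal approximation = 2*(1 - Phi(|z|)) = 0.195709.
Step 6: alpha = 0.1. fail to reject H0.

R = 12, z = 1.2939, p = 0.195709, fail to reject H0.


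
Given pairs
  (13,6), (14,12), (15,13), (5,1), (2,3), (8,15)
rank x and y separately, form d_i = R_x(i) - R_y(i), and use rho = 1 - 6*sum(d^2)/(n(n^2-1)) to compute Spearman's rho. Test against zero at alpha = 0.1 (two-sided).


Step 1: Rank x and y separately (midranks; no ties here).
rank(x): 13->4, 14->5, 15->6, 5->2, 2->1, 8->3
rank(y): 6->3, 12->4, 13->5, 1->1, 3->2, 15->6
Step 2: d_i = R_x(i) - R_y(i); compute d_i^2.
  (4-3)^2=1, (5-4)^2=1, (6-5)^2=1, (2-1)^2=1, (1-2)^2=1, (3-6)^2=9
sum(d^2) = 14.
Step 3: rho = 1 - 6*14 / (6*(6^2 - 1)) = 1 - 84/210 = 0.600000.
Step 4: Under H0, t = rho * sqrt((n-2)/(1-rho^2)) = 1.5000 ~ t(4).
Step 5: Two-sided p-value from the t-distribution with 4 df = 0.208000.
Step 6: alpha = 0.1. fail to reject H0.

rho = 0.6000, p = 0.208000, fail to reject H0 at alpha = 0.1.


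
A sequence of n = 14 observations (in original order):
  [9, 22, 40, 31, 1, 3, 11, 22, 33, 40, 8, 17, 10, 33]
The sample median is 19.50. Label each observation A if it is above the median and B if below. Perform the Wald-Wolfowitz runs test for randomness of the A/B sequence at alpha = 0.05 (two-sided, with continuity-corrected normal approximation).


Step 1: Compute median = 19.50; label A = above, B = below.
Labels in order: BAAABBBAAABBBA  (n_A = 7, n_B = 7)
Step 2: Count runs R = 6.
Step 3: Under H0 (random ordering), E[R] = 2*n_A*n_B/(n_A+n_B) + 1 = 2*7*7/14 + 1 = 8.0000.
        Var[R] = 2*n_A*n_B*(2*n_A*n_B - n_A - n_B) / ((n_A+n_B)^2 * (n_A+n_B-1)) = 8232/2548 = 3.2308.
        SD[R] = 1.7974.
Step 4: Continuity-corrected z = (R + 0.5 - E[R]) / SD[R] = (6 + 0.5 - 8.0000) / 1.7974 = -0.8345.
Step 5: Two-sided p-value via normal approximation = 2*(1 - Phi(|z|)) = 0.403986.
Step 6: alpha = 0.05. fail to reject H0.

R = 6, z = -0.8345, p = 0.403986, fail to reject H0.


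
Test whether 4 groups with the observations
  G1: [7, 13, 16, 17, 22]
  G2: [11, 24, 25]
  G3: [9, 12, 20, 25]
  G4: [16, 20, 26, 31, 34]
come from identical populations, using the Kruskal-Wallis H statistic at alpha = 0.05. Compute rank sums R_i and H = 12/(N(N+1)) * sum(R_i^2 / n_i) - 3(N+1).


Step 1: Combine all N = 17 observations and assign midranks.
sorted (value, group, rank): (7,G1,1), (9,G3,2), (11,G2,3), (12,G3,4), (13,G1,5), (16,G1,6.5), (16,G4,6.5), (17,G1,8), (20,G3,9.5), (20,G4,9.5), (22,G1,11), (24,G2,12), (25,G2,13.5), (25,G3,13.5), (26,G4,15), (31,G4,16), (34,G4,17)
Step 2: Sum ranks within each group.
R_1 = 31.5 (n_1 = 5)
R_2 = 28.5 (n_2 = 3)
R_3 = 29 (n_3 = 4)
R_4 = 64 (n_4 = 5)
Step 3: H = 12/(N(N+1)) * sum(R_i^2/n_i) - 3(N+1)
     = 12/(17*18) * (31.5^2/5 + 28.5^2/3 + 29^2/4 + 64^2/5) - 3*18
     = 0.039216 * 1498.65 - 54
     = 4.770588.
Step 4: Ties present; correction factor C = 1 - 18/(17^3 - 17) = 0.996324. Corrected H = 4.770588 / 0.996324 = 4.788192.
Step 5: Under H0, H ~ chi^2(3); p-value = 0.187980.
Step 6: alpha = 0.05. fail to reject H0.

H = 4.7882, df = 3, p = 0.187980, fail to reject H0.


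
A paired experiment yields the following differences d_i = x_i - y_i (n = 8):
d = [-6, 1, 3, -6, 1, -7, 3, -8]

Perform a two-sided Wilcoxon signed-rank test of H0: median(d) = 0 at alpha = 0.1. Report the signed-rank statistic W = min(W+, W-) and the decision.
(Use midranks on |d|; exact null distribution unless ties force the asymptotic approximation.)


Step 1: Drop any zero differences (none here) and take |d_i|.
|d| = [6, 1, 3, 6, 1, 7, 3, 8]
Step 2: Midrank |d_i| (ties get averaged ranks).
ranks: |6|->5.5, |1|->1.5, |3|->3.5, |6|->5.5, |1|->1.5, |7|->7, |3|->3.5, |8|->8
Step 3: Attach original signs; sum ranks with positive sign and with negative sign.
W+ = 1.5 + 3.5 + 1.5 + 3.5 = 10
W- = 5.5 + 5.5 + 7 + 8 = 26
(Check: W+ + W- = 36 should equal n(n+1)/2 = 36.)
Step 4: Test statistic W = min(W+, W-) = 10.
Step 5: Ties in |d|, so use the tie-corrected normal approximation.
        E[W] = n(n+1)/4 = 8*9/4 = 18.
        Tie groups: |d|=1 (t=2), |d|=3 (t=2), |d|=6 (t=2); sum(t^3 - t) = 18.
        Var[W] = n(n+1)(2n+1)/24 - sum(t^3-t)/48 = 1224/24 - 18/48 = 50.625.
        z = (W - E[W]) / sqrt(Var[W]) = (10 - 18) / 7.1151 = -1.1244.
        Two-sided p = 2*Phi(z) = 0.260858.
Step 6: alpha = 0.1. fail to reject H0.

W+ = 10, W- = 26, W = min = 10, p = 0.260858, fail to reject H0.


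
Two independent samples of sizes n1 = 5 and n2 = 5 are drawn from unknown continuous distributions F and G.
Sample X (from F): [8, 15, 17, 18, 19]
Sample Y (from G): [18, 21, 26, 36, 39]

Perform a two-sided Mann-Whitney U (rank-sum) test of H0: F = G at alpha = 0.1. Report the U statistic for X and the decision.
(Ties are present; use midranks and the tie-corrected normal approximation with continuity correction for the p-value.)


Step 1: Combine and sort all 10 observations; assign midranks.
sorted (value, group): (8,X), (15,X), (17,X), (18,X), (18,Y), (19,X), (21,Y), (26,Y), (36,Y), (39,Y)
ranks: 8->1, 15->2, 17->3, 18->4.5, 18->4.5, 19->6, 21->7, 26->8, 36->9, 39->10
Step 2: Rank sum for X: R1 = 1 + 2 + 3 + 4.5 + 6 = 16.5.
Step 3: U_X = R1 - n1(n1+1)/2 = 16.5 - 5*6/2 = 16.5 - 15 = 1.5.
       U_Y = n1*n2 - U_X = 25 - 1.5 = 23.5.
Step 4: Ties are present, so use the tie-corrected normal approximation (with continuity correction) for the p-value.
Step 5: p-value = 0.027803; compare to alpha = 0.1. reject H0.

U_X = 1.5, p = 0.027803, reject H0 at alpha = 0.1.


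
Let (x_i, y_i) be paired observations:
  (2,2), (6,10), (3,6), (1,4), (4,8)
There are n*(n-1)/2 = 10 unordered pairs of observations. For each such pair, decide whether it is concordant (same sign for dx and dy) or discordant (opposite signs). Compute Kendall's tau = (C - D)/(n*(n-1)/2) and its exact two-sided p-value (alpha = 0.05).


Step 1: Enumerate the 10 unordered pairs (i,j) with i<j and classify each by sign(x_j-x_i) * sign(y_j-y_i).
  (1,2):dx=+4,dy=+8->C; (1,3):dx=+1,dy=+4->C; (1,4):dx=-1,dy=+2->D; (1,5):dx=+2,dy=+6->C
  (2,3):dx=-3,dy=-4->C; (2,4):dx=-5,dy=-6->C; (2,5):dx=-2,dy=-2->C; (3,4):dx=-2,dy=-2->C
  (3,5):dx=+1,dy=+2->C; (4,5):dx=+3,dy=+4->C
Step 2: C = 9, D = 1, total pairs = 10.
Step 3: tau = (C - D)/(n(n-1)/2) = (9 - 1)/10 = 0.800000.
Step 4: Exact two-sided p-value (enumerate n! = 120 permutations of y under H0): p = 0.083333.
Step 5: alpha = 0.05. fail to reject H0.

tau_b = 0.8000 (C=9, D=1), p = 0.083333, fail to reject H0.


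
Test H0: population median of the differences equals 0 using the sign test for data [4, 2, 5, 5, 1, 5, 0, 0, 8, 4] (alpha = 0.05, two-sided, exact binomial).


Step 1: Discard zero differences. Original n = 10; n_eff = number of nonzero differences = 8.
Nonzero differences (with sign): +4, +2, +5, +5, +1, +5, +8, +4
Step 2: Count signs: positive = 8, negative = 0.
Step 3: Under H0: P(positive) = 0.5, so the number of positives S ~ Bin(8, 0.5).
Step 4: Two-sided exact p-value = sum of Bin(8,0.5) probabilities at or below the observed probability = 0.007812.
Step 5: alpha = 0.05. reject H0.

n_eff = 8, pos = 8, neg = 0, p = 0.007812, reject H0.


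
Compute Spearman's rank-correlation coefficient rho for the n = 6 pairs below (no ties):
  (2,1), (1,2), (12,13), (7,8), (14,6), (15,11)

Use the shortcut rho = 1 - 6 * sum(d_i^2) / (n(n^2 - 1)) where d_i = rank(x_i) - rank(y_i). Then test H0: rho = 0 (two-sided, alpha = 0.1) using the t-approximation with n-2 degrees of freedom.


Step 1: Rank x and y separately (midranks; no ties here).
rank(x): 2->2, 1->1, 12->4, 7->3, 14->5, 15->6
rank(y): 1->1, 2->2, 13->6, 8->4, 6->3, 11->5
Step 2: d_i = R_x(i) - R_y(i); compute d_i^2.
  (2-1)^2=1, (1-2)^2=1, (4-6)^2=4, (3-4)^2=1, (5-3)^2=4, (6-5)^2=1
sum(d^2) = 12.
Step 3: rho = 1 - 6*12 / (6*(6^2 - 1)) = 1 - 72/210 = 0.657143.
Step 4: Under H0, t = rho * sqrt((n-2)/(1-rho^2)) = 1.7436 ~ t(4).
Step 5: Two-sided p-value from the t-distribution with 4 df = 0.156175.
Step 6: alpha = 0.1. fail to reject H0.

rho = 0.6571, p = 0.156175, fail to reject H0 at alpha = 0.1.


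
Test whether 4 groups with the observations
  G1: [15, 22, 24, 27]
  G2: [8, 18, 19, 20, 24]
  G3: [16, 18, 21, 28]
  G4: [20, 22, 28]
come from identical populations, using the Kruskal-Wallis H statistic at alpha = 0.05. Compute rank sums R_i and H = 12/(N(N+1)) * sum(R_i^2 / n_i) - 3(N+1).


Step 1: Combine all N = 16 observations and assign midranks.
sorted (value, group, rank): (8,G2,1), (15,G1,2), (16,G3,3), (18,G2,4.5), (18,G3,4.5), (19,G2,6), (20,G2,7.5), (20,G4,7.5), (21,G3,9), (22,G1,10.5), (22,G4,10.5), (24,G1,12.5), (24,G2,12.5), (27,G1,14), (28,G3,15.5), (28,G4,15.5)
Step 2: Sum ranks within each group.
R_1 = 39 (n_1 = 4)
R_2 = 31.5 (n_2 = 5)
R_3 = 32 (n_3 = 4)
R_4 = 33.5 (n_4 = 3)
Step 3: H = 12/(N(N+1)) * sum(R_i^2/n_i) - 3(N+1)
     = 12/(16*17) * (39^2/4 + 31.5^2/5 + 32^2/4 + 33.5^2/3) - 3*17
     = 0.044118 * 1208.78 - 51
     = 2.328676.
Step 4: Ties present; correction factor C = 1 - 30/(16^3 - 16) = 0.992647. Corrected H = 2.328676 / 0.992647 = 2.345926.
Step 5: Under H0, H ~ chi^2(3); p-value = 0.503780.
Step 6: alpha = 0.05. fail to reject H0.

H = 2.3459, df = 3, p = 0.503780, fail to reject H0.


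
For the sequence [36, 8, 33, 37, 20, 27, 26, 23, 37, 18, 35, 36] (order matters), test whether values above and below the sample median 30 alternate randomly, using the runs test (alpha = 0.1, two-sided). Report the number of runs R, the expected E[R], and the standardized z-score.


Step 1: Compute median = 30; label A = above, B = below.
Labels in order: ABAABBBBABAA  (n_A = 6, n_B = 6)
Step 2: Count runs R = 7.
Step 3: Under H0 (random ordering), E[R] = 2*n_A*n_B/(n_A+n_B) + 1 = 2*6*6/12 + 1 = 7.0000.
        Var[R] = 2*n_A*n_B*(2*n_A*n_B - n_A - n_B) / ((n_A+n_B)^2 * (n_A+n_B-1)) = 4320/1584 = 2.7273.
        SD[R] = 1.6514.
Step 4: R = E[R], so z = 0 with no continuity correction.
Step 5: Two-sided p-value via normal approximation = 2*(1 - Phi(|z|)) = 1.000000.
Step 6: alpha = 0.1. fail to reject H0.

R = 7, z = 0.0000, p = 1.000000, fail to reject H0.


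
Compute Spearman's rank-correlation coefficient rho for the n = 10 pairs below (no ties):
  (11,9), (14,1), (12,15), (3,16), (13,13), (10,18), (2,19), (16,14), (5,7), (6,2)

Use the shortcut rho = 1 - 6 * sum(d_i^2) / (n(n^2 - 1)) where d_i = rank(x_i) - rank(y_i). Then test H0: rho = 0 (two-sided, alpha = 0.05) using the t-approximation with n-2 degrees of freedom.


Step 1: Rank x and y separately (midranks; no ties here).
rank(x): 11->6, 14->9, 12->7, 3->2, 13->8, 10->5, 2->1, 16->10, 5->3, 6->4
rank(y): 9->4, 1->1, 15->7, 16->8, 13->5, 18->9, 19->10, 14->6, 7->3, 2->2
Step 2: d_i = R_x(i) - R_y(i); compute d_i^2.
  (6-4)^2=4, (9-1)^2=64, (7-7)^2=0, (2-8)^2=36, (8-5)^2=9, (5-9)^2=16, (1-10)^2=81, (10-6)^2=16, (3-3)^2=0, (4-2)^2=4
sum(d^2) = 230.
Step 3: rho = 1 - 6*230 / (10*(10^2 - 1)) = 1 - 1380/990 = -0.393939.
Step 4: Under H0, t = rho * sqrt((n-2)/(1-rho^2)) = -1.2123 ~ t(8).
Step 5: Two-sided p-value from the t-distribution with 8 df = 0.259998.
Step 6: alpha = 0.05. fail to reject H0.

rho = -0.3939, p = 0.259998, fail to reject H0 at alpha = 0.05.


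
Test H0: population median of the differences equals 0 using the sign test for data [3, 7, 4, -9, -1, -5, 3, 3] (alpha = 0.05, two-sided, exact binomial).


Step 1: Discard zero differences. Original n = 8; n_eff = number of nonzero differences = 8.
Nonzero differences (with sign): +3, +7, +4, -9, -1, -5, +3, +3
Step 2: Count signs: positive = 5, negative = 3.
Step 3: Under H0: P(positive) = 0.5, so the number of positives S ~ Bin(8, 0.5).
Step 4: Two-sided exact p-value = sum of Bin(8,0.5) probabilities at or below the observed probability = 0.726562.
Step 5: alpha = 0.05. fail to reject H0.

n_eff = 8, pos = 5, neg = 3, p = 0.726562, fail to reject H0.


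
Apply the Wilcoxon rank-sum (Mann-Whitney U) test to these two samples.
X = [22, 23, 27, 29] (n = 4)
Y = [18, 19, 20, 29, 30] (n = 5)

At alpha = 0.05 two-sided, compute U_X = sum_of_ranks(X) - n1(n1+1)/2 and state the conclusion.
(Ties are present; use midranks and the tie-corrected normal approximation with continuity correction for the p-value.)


Step 1: Combine and sort all 9 observations; assign midranks.
sorted (value, group): (18,Y), (19,Y), (20,Y), (22,X), (23,X), (27,X), (29,X), (29,Y), (30,Y)
ranks: 18->1, 19->2, 20->3, 22->4, 23->5, 27->6, 29->7.5, 29->7.5, 30->9
Step 2: Rank sum for X: R1 = 4 + 5 + 6 + 7.5 = 22.5.
Step 3: U_X = R1 - n1(n1+1)/2 = 22.5 - 4*5/2 = 22.5 - 10 = 12.5.
       U_Y = n1*n2 - U_X = 20 - 12.5 = 7.5.
Step 4: Ties are present, so use the tie-corrected normal approximation (with continuity correction) for the p-value.
Step 5: p-value = 0.622753; compare to alpha = 0.05. fail to reject H0.

U_X = 12.5, p = 0.622753, fail to reject H0 at alpha = 0.05.


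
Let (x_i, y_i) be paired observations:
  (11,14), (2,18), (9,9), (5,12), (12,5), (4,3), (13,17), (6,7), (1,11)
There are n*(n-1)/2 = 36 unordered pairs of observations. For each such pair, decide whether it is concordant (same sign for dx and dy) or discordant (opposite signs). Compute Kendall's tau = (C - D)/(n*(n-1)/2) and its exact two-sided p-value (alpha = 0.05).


Step 1: Enumerate the 36 unordered pairs (i,j) with i<j and classify each by sign(x_j-x_i) * sign(y_j-y_i).
  (1,2):dx=-9,dy=+4->D; (1,3):dx=-2,dy=-5->C; (1,4):dx=-6,dy=-2->C; (1,5):dx=+1,dy=-9->D
  (1,6):dx=-7,dy=-11->C; (1,7):dx=+2,dy=+3->C; (1,8):dx=-5,dy=-7->C; (1,9):dx=-10,dy=-3->C
  (2,3):dx=+7,dy=-9->D; (2,4):dx=+3,dy=-6->D; (2,5):dx=+10,dy=-13->D; (2,6):dx=+2,dy=-15->D
  (2,7):dx=+11,dy=-1->D; (2,8):dx=+4,dy=-11->D; (2,9):dx=-1,dy=-7->C; (3,4):dx=-4,dy=+3->D
  (3,5):dx=+3,dy=-4->D; (3,6):dx=-5,dy=-6->C; (3,7):dx=+4,dy=+8->C; (3,8):dx=-3,dy=-2->C
  (3,9):dx=-8,dy=+2->D; (4,5):dx=+7,dy=-7->D; (4,6):dx=-1,dy=-9->C; (4,7):dx=+8,dy=+5->C
  (4,8):dx=+1,dy=-5->D; (4,9):dx=-4,dy=-1->C; (5,6):dx=-8,dy=-2->C; (5,7):dx=+1,dy=+12->C
  (5,8):dx=-6,dy=+2->D; (5,9):dx=-11,dy=+6->D; (6,7):dx=+9,dy=+14->C; (6,8):dx=+2,dy=+4->C
  (6,9):dx=-3,dy=+8->D; (7,8):dx=-7,dy=-10->C; (7,9):dx=-12,dy=-6->C; (8,9):dx=-5,dy=+4->D
Step 2: C = 19, D = 17, total pairs = 36.
Step 3: tau = (C - D)/(n(n-1)/2) = (19 - 17)/36 = 0.055556.
Step 4: Exact two-sided p-value (enumerate n! = 362880 permutations of y under H0): p = 0.919455.
Step 5: alpha = 0.05. fail to reject H0.

tau_b = 0.0556 (C=19, D=17), p = 0.919455, fail to reject H0.


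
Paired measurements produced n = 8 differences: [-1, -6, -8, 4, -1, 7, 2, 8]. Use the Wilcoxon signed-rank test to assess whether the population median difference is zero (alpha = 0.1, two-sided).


Step 1: Drop any zero differences (none here) and take |d_i|.
|d| = [1, 6, 8, 4, 1, 7, 2, 8]
Step 2: Midrank |d_i| (ties get averaged ranks).
ranks: |1|->1.5, |6|->5, |8|->7.5, |4|->4, |1|->1.5, |7|->6, |2|->3, |8|->7.5
Step 3: Attach original signs; sum ranks with positive sign and with negative sign.
W+ = 4 + 6 + 3 + 7.5 = 20.5
W- = 1.5 + 5 + 7.5 + 1.5 = 15.5
(Check: W+ + W- = 36 should equal n(n+1)/2 = 36.)
Step 4: Test statistic W = min(W+, W-) = 15.5.
Step 5: Ties in |d|, so use the tie-corrected normal approximation.
        E[W] = n(n+1)/4 = 8*9/4 = 18.
        Tie groups: |d|=1 (t=2), |d|=8 (t=2); sum(t^3 - t) = 12.
        Var[W] = n(n+1)(2n+1)/24 - sum(t^3-t)/48 = 1224/24 - 12/48 = 50.75.
        z = (W - E[W]) / sqrt(Var[W]) = (15.5 - 18) / 7.1239 = -0.3509.
        Two-sided p = 2*Phi(z) = 0.725640.
Step 6: alpha = 0.1. fail to reject H0.

W+ = 20.5, W- = 15.5, W = min = 15.5, p = 0.725640, fail to reject H0.


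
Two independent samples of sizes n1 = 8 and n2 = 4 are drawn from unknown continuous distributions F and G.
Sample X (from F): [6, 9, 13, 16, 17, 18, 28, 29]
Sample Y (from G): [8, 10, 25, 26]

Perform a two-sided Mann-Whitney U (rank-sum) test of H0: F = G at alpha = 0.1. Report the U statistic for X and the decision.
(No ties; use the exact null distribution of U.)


Step 1: Combine and sort all 12 observations; assign midranks.
sorted (value, group): (6,X), (8,Y), (9,X), (10,Y), (13,X), (16,X), (17,X), (18,X), (25,Y), (26,Y), (28,X), (29,X)
ranks: 6->1, 8->2, 9->3, 10->4, 13->5, 16->6, 17->7, 18->8, 25->9, 26->10, 28->11, 29->12
Step 2: Rank sum for X: R1 = 1 + 3 + 5 + 6 + 7 + 8 + 11 + 12 = 53.
Step 3: U_X = R1 - n1(n1+1)/2 = 53 - 8*9/2 = 53 - 36 = 17.
       U_Y = n1*n2 - U_X = 32 - 17 = 15.
Step 4: No ties, so the exact null distribution of U (based on enumerating the C(12,8) = 495 equally likely rank assignments) gives the two-sided p-value.
Step 5: p-value = 0.933333; compare to alpha = 0.1. fail to reject H0.

U_X = 17, p = 0.933333, fail to reject H0 at alpha = 0.1.


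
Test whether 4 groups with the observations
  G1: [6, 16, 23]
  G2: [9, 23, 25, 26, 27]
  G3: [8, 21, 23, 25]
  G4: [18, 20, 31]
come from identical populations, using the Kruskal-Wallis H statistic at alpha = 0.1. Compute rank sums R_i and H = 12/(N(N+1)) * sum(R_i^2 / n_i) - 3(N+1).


Step 1: Combine all N = 15 observations and assign midranks.
sorted (value, group, rank): (6,G1,1), (8,G3,2), (9,G2,3), (16,G1,4), (18,G4,5), (20,G4,6), (21,G3,7), (23,G1,9), (23,G2,9), (23,G3,9), (25,G2,11.5), (25,G3,11.5), (26,G2,13), (27,G2,14), (31,G4,15)
Step 2: Sum ranks within each group.
R_1 = 14 (n_1 = 3)
R_2 = 50.5 (n_2 = 5)
R_3 = 29.5 (n_3 = 4)
R_4 = 26 (n_4 = 3)
Step 3: H = 12/(N(N+1)) * sum(R_i^2/n_i) - 3(N+1)
     = 12/(15*16) * (14^2/3 + 50.5^2/5 + 29.5^2/4 + 26^2/3) - 3*16
     = 0.050000 * 1018.28 - 48
     = 2.913958.
Step 4: Ties present; correction factor C = 1 - 30/(15^3 - 15) = 0.991071. Corrected H = 2.913958 / 0.991071 = 2.940210.
Step 5: Under H0, H ~ chi^2(3); p-value = 0.400936.
Step 6: alpha = 0.1. fail to reject H0.

H = 2.9402, df = 3, p = 0.400936, fail to reject H0.


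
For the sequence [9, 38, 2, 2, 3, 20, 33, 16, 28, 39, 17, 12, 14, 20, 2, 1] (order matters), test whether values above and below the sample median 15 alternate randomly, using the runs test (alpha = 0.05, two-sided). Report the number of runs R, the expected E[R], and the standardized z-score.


Step 1: Compute median = 15; label A = above, B = below.
Labels in order: BABBBAAAAAABBABB  (n_A = 8, n_B = 8)
Step 2: Count runs R = 7.
Step 3: Under H0 (random ordering), E[R] = 2*n_A*n_B/(n_A+n_B) + 1 = 2*8*8/16 + 1 = 9.0000.
        Var[R] = 2*n_A*n_B*(2*n_A*n_B - n_A - n_B) / ((n_A+n_B)^2 * (n_A+n_B-1)) = 14336/3840 = 3.7333.
        SD[R] = 1.9322.
Step 4: Continuity-corrected z = (R + 0.5 - E[R]) / SD[R] = (7 + 0.5 - 9.0000) / 1.9322 = -0.7763.
Step 5: Two-sided p-value via normal approximation = 2*(1 - Phi(|z|)) = 0.437558.
Step 6: alpha = 0.05. fail to reject H0.

R = 7, z = -0.7763, p = 0.437558, fail to reject H0.


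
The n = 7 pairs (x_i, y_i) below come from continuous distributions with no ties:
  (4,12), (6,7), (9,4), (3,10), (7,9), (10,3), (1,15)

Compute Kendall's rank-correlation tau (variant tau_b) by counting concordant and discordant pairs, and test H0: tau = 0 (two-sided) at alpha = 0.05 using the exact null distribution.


Step 1: Enumerate the 21 unordered pairs (i,j) with i<j and classify each by sign(x_j-x_i) * sign(y_j-y_i).
  (1,2):dx=+2,dy=-5->D; (1,3):dx=+5,dy=-8->D; (1,4):dx=-1,dy=-2->C; (1,5):dx=+3,dy=-3->D
  (1,6):dx=+6,dy=-9->D; (1,7):dx=-3,dy=+3->D; (2,3):dx=+3,dy=-3->D; (2,4):dx=-3,dy=+3->D
  (2,5):dx=+1,dy=+2->C; (2,6):dx=+4,dy=-4->D; (2,7):dx=-5,dy=+8->D; (3,4):dx=-6,dy=+6->D
  (3,5):dx=-2,dy=+5->D; (3,6):dx=+1,dy=-1->D; (3,7):dx=-8,dy=+11->D; (4,5):dx=+4,dy=-1->D
  (4,6):dx=+7,dy=-7->D; (4,7):dx=-2,dy=+5->D; (5,6):dx=+3,dy=-6->D; (5,7):dx=-6,dy=+6->D
  (6,7):dx=-9,dy=+12->D
Step 2: C = 2, D = 19, total pairs = 21.
Step 3: tau = (C - D)/(n(n-1)/2) = (2 - 19)/21 = -0.809524.
Step 4: Exact two-sided p-value (enumerate n! = 5040 permutations of y under H0): p = 0.010714.
Step 5: alpha = 0.05. reject H0.

tau_b = -0.8095 (C=2, D=19), p = 0.010714, reject H0.


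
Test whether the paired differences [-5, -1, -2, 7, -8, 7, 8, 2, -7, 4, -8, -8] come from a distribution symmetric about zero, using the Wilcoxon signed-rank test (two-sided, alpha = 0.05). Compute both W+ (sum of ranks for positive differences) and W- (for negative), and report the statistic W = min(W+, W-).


Step 1: Drop any zero differences (none here) and take |d_i|.
|d| = [5, 1, 2, 7, 8, 7, 8, 2, 7, 4, 8, 8]
Step 2: Midrank |d_i| (ties get averaged ranks).
ranks: |5|->5, |1|->1, |2|->2.5, |7|->7, |8|->10.5, |7|->7, |8|->10.5, |2|->2.5, |7|->7, |4|->4, |8|->10.5, |8|->10.5
Step 3: Attach original signs; sum ranks with positive sign and with negative sign.
W+ = 7 + 7 + 10.5 + 2.5 + 4 = 31
W- = 5 + 1 + 2.5 + 10.5 + 7 + 10.5 + 10.5 = 47
(Check: W+ + W- = 78 should equal n(n+1)/2 = 78.)
Step 4: Test statistic W = min(W+, W-) = 31.
Step 5: Ties in |d|, so use the tie-corrected normal approximation.
        E[W] = n(n+1)/4 = 12*13/4 = 39.
        Tie groups: |d|=2 (t=2), |d|=7 (t=3), |d|=8 (t=4); sum(t^3 - t) = 90.
        Var[W] = n(n+1)(2n+1)/24 - sum(t^3-t)/48 = 3900/24 - 90/48 = 160.625.
        z = (W - E[W]) / sqrt(Var[W]) = (31 - 39) / 12.6738 = -0.6312.
        Two-sided p = 2*Phi(z) = 0.527894.
Step 6: alpha = 0.05. fail to reject H0.

W+ = 31, W- = 47, W = min = 31, p = 0.527894, fail to reject H0.


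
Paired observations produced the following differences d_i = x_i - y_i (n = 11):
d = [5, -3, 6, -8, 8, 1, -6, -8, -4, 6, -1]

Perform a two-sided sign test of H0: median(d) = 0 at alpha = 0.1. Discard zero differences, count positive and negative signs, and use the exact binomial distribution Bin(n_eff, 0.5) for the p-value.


Step 1: Discard zero differences. Original n = 11; n_eff = number of nonzero differences = 11.
Nonzero differences (with sign): +5, -3, +6, -8, +8, +1, -6, -8, -4, +6, -1
Step 2: Count signs: positive = 5, negative = 6.
Step 3: Under H0: P(positive) = 0.5, so the number of positives S ~ Bin(11, 0.5).
Step 4: Two-sided exact p-value = sum of Bin(11,0.5) probabilities at or below the observed probability = 1.000000.
Step 5: alpha = 0.1. fail to reject H0.

n_eff = 11, pos = 5, neg = 6, p = 1.000000, fail to reject H0.


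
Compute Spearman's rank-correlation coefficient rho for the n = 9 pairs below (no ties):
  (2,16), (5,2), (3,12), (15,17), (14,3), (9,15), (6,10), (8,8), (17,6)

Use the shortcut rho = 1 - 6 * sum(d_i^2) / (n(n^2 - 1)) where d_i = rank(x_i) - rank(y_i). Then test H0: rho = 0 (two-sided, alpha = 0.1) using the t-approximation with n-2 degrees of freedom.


Step 1: Rank x and y separately (midranks; no ties here).
rank(x): 2->1, 5->3, 3->2, 15->8, 14->7, 9->6, 6->4, 8->5, 17->9
rank(y): 16->8, 2->1, 12->6, 17->9, 3->2, 15->7, 10->5, 8->4, 6->3
Step 2: d_i = R_x(i) - R_y(i); compute d_i^2.
  (1-8)^2=49, (3-1)^2=4, (2-6)^2=16, (8-9)^2=1, (7-2)^2=25, (6-7)^2=1, (4-5)^2=1, (5-4)^2=1, (9-3)^2=36
sum(d^2) = 134.
Step 3: rho = 1 - 6*134 / (9*(9^2 - 1)) = 1 - 804/720 = -0.116667.
Step 4: Under H0, t = rho * sqrt((n-2)/(1-rho^2)) = -0.3108 ~ t(7).
Step 5: Two-sided p-value from the t-distribution with 7 df = 0.765008.
Step 6: alpha = 0.1. fail to reject H0.

rho = -0.1167, p = 0.765008, fail to reject H0 at alpha = 0.1.


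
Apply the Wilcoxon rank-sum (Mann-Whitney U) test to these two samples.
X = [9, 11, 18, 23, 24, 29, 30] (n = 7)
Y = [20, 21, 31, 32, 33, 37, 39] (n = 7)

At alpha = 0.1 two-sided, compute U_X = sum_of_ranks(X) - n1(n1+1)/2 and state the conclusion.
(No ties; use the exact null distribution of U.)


Step 1: Combine and sort all 14 observations; assign midranks.
sorted (value, group): (9,X), (11,X), (18,X), (20,Y), (21,Y), (23,X), (24,X), (29,X), (30,X), (31,Y), (32,Y), (33,Y), (37,Y), (39,Y)
ranks: 9->1, 11->2, 18->3, 20->4, 21->5, 23->6, 24->7, 29->8, 30->9, 31->10, 32->11, 33->12, 37->13, 39->14
Step 2: Rank sum for X: R1 = 1 + 2 + 3 + 6 + 7 + 8 + 9 = 36.
Step 3: U_X = R1 - n1(n1+1)/2 = 36 - 7*8/2 = 36 - 28 = 8.
       U_Y = n1*n2 - U_X = 49 - 8 = 41.
Step 4: No ties, so the exact null distribution of U (based on enumerating the C(14,7) = 3432 equally likely rank assignments) gives the two-sided p-value.
Step 5: p-value = 0.037879; compare to alpha = 0.1. reject H0.

U_X = 8, p = 0.037879, reject H0 at alpha = 0.1.


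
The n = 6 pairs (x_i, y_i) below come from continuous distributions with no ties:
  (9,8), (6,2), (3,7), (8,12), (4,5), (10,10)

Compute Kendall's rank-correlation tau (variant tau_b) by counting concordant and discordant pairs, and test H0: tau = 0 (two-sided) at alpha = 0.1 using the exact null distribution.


Step 1: Enumerate the 15 unordered pairs (i,j) with i<j and classify each by sign(x_j-x_i) * sign(y_j-y_i).
  (1,2):dx=-3,dy=-6->C; (1,3):dx=-6,dy=-1->C; (1,4):dx=-1,dy=+4->D; (1,5):dx=-5,dy=-3->C
  (1,6):dx=+1,dy=+2->C; (2,3):dx=-3,dy=+5->D; (2,4):dx=+2,dy=+10->C; (2,5):dx=-2,dy=+3->D
  (2,6):dx=+4,dy=+8->C; (3,4):dx=+5,dy=+5->C; (3,5):dx=+1,dy=-2->D; (3,6):dx=+7,dy=+3->C
  (4,5):dx=-4,dy=-7->C; (4,6):dx=+2,dy=-2->D; (5,6):dx=+6,dy=+5->C
Step 2: C = 10, D = 5, total pairs = 15.
Step 3: tau = (C - D)/(n(n-1)/2) = (10 - 5)/15 = 0.333333.
Step 4: Exact two-sided p-value (enumerate n! = 720 permutations of y under H0): p = 0.469444.
Step 5: alpha = 0.1. fail to reject H0.

tau_b = 0.3333 (C=10, D=5), p = 0.469444, fail to reject H0.


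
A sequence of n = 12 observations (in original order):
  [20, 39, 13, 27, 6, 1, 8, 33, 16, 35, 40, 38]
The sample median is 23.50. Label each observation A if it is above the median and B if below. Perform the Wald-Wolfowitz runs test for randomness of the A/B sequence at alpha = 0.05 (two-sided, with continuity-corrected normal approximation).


Step 1: Compute median = 23.50; label A = above, B = below.
Labels in order: BABABBBABAAA  (n_A = 6, n_B = 6)
Step 2: Count runs R = 8.
Step 3: Under H0 (random ordering), E[R] = 2*n_A*n_B/(n_A+n_B) + 1 = 2*6*6/12 + 1 = 7.0000.
        Var[R] = 2*n_A*n_B*(2*n_A*n_B - n_A - n_B) / ((n_A+n_B)^2 * (n_A+n_B-1)) = 4320/1584 = 2.7273.
        SD[R] = 1.6514.
Step 4: Continuity-corrected z = (R - 0.5 - E[R]) / SD[R] = (8 - 0.5 - 7.0000) / 1.6514 = 0.3028.
Step 5: Two-sided p-value via normal approximation = 2*(1 - Phi(|z|)) = 0.762069.
Step 6: alpha = 0.05. fail to reject H0.

R = 8, z = 0.3028, p = 0.762069, fail to reject H0.


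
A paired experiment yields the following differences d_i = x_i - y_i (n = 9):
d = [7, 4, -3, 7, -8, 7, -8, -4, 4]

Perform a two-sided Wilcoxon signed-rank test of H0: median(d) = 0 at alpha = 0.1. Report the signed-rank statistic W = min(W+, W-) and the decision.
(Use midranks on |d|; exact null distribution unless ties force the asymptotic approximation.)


Step 1: Drop any zero differences (none here) and take |d_i|.
|d| = [7, 4, 3, 7, 8, 7, 8, 4, 4]
Step 2: Midrank |d_i| (ties get averaged ranks).
ranks: |7|->6, |4|->3, |3|->1, |7|->6, |8|->8.5, |7|->6, |8|->8.5, |4|->3, |4|->3
Step 3: Attach original signs; sum ranks with positive sign and with negative sign.
W+ = 6 + 3 + 6 + 6 + 3 = 24
W- = 1 + 8.5 + 8.5 + 3 = 21
(Check: W+ + W- = 45 should equal n(n+1)/2 = 45.)
Step 4: Test statistic W = min(W+, W-) = 21.
Step 5: Ties in |d|, so use the tie-corrected normal approximation.
        E[W] = n(n+1)/4 = 9*10/4 = 22.5.
        Tie groups: |d|=4 (t=3), |d|=7 (t=3), |d|=8 (t=2); sum(t^3 - t) = 54.
        Var[W] = n(n+1)(2n+1)/24 - sum(t^3-t)/48 = 1710/24 - 54/48 = 70.125.
        z = (W - E[W]) / sqrt(Var[W]) = (21 - 22.5) / 8.3741 = -0.1791.
        Two-sided p = 2*Phi(z) = 0.857840.
Step 6: alpha = 0.1. fail to reject H0.

W+ = 24, W- = 21, W = min = 21, p = 0.857840, fail to reject H0.


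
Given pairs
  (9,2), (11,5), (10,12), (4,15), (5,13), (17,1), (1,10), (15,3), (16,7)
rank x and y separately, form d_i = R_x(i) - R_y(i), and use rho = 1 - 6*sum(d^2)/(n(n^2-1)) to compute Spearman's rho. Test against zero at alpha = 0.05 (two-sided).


Step 1: Rank x and y separately (midranks; no ties here).
rank(x): 9->4, 11->6, 10->5, 4->2, 5->3, 17->9, 1->1, 15->7, 16->8
rank(y): 2->2, 5->4, 12->7, 15->9, 13->8, 1->1, 10->6, 3->3, 7->5
Step 2: d_i = R_x(i) - R_y(i); compute d_i^2.
  (4-2)^2=4, (6-4)^2=4, (5-7)^2=4, (2-9)^2=49, (3-8)^2=25, (9-1)^2=64, (1-6)^2=25, (7-3)^2=16, (8-5)^2=9
sum(d^2) = 200.
Step 3: rho = 1 - 6*200 / (9*(9^2 - 1)) = 1 - 1200/720 = -0.666667.
Step 4: Under H0, t = rho * sqrt((n-2)/(1-rho^2)) = -2.3664 ~ t(7).
Step 5: Two-sided p-value from the t-distribution with 7 df = 0.049867.
Step 6: alpha = 0.05. reject H0.

rho = -0.6667, p = 0.049867, reject H0 at alpha = 0.05.


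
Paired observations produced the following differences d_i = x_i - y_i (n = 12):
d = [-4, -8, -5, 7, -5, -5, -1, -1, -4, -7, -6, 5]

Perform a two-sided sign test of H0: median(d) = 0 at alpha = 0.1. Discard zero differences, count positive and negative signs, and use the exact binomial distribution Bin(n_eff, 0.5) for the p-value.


Step 1: Discard zero differences. Original n = 12; n_eff = number of nonzero differences = 12.
Nonzero differences (with sign): -4, -8, -5, +7, -5, -5, -1, -1, -4, -7, -6, +5
Step 2: Count signs: positive = 2, negative = 10.
Step 3: Under H0: P(positive) = 0.5, so the number of positives S ~ Bin(12, 0.5).
Step 4: Two-sided exact p-value = sum of Bin(12,0.5) probabilities at or below the observed probability = 0.038574.
Step 5: alpha = 0.1. reject H0.

n_eff = 12, pos = 2, neg = 10, p = 0.038574, reject H0.
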